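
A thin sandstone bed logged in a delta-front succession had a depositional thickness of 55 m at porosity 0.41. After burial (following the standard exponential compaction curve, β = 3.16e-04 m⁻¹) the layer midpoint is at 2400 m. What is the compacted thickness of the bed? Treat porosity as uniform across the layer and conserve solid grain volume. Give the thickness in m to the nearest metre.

40 m

Working in km (1 km = 1000 m; β in km⁻¹ = β in m⁻¹ × 1000):
Porosity at 2.4 km: n = 0.41·exp(−0.316×2.4) = 0.1921
Solid-volume conservation: h(1−n) = h₀(1−n₀) ⇒ h = h₀·(1−n₀)/(1−n)
h = 0.055 × (1 − 0.41)/(1 − 0.1921) = 0.055 × 0.7302 = 0.0402 km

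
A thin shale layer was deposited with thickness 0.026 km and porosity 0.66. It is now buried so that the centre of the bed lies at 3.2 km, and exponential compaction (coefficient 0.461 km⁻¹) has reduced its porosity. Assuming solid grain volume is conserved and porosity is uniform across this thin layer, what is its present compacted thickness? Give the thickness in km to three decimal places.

0.010 km

Porosity at 3.2 km: n = 0.66·exp(−0.461×3.2) = 0.1510
Solid-volume conservation: h(1−n) = h₀(1−n₀) ⇒ h = h₀·(1−n₀)/(1−n)
h = 0.026 × (1 − 0.66)/(1 − 0.1510) = 0.026 × 0.4005 = 0.0104 km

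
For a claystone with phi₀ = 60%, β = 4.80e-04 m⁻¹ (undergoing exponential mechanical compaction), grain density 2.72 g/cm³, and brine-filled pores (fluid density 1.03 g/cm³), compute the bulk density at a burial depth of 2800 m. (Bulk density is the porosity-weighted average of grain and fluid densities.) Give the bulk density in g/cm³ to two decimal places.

2.46 g/cm³

Working in km (1 km = 1000 m; β in km⁻¹ = β in m⁻¹ × 1000):
Porosity at depth: phi = 0.6·exp(−0.48×2.8) = 0.6×0.2608 = 0.1565
Bulk density: ρ_b = (1−phi)ρ_g + phi·ρ_f = 0.8435×2.72 + 0.1565×1.03
       = 2.294 + 0.161 = 2.456 g/cm³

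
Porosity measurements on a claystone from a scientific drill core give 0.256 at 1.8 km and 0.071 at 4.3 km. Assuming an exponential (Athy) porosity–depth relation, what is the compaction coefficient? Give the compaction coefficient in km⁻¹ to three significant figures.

Athy: n(Z) = n₀ e^(−kZ) ⇒ n₁/n₂ = e^{k(Z₂−Z₁)} ⇒ k = ln(n₁/n₂)/(Z₂−Z₁)
k = ln(0.256/0.071) / (4.3 − 1.8) = ln(3.606) / 2.5 = 1.2825 / 2.5 = 0.513 km⁻¹

0.513 km⁻¹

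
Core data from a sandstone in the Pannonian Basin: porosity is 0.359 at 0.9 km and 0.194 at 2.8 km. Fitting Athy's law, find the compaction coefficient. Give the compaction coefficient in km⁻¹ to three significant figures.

0.324 km⁻¹

Athy: phi(d) = phi₀ e^(−kd) ⇒ phi₁/phi₂ = e^{k(d₂−d₁)} ⇒ k = ln(phi₁/phi₂)/(d₂−d₁)
k = ln(0.359/0.194) / (2.8 − 0.9) = ln(1.851) / 1.9 = 0.6155 / 1.9 = 0.3239 km⁻¹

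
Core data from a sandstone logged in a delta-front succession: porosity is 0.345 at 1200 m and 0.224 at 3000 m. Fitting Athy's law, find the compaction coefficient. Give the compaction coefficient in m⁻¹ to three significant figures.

Working in km (1 km = 1000 m; c in km⁻¹ = c in m⁻¹ × 1000):
Athy: phi(d) = phi₀ e^(−cd) ⇒ phi₁/phi₂ = e^{c(d₂−d₁)} ⇒ c = ln(phi₁/phi₂)/(d₂−d₁)
c = ln(0.345/0.224) / (3 − 1.2) = ln(1.54) / 1.8 = 0.4319 / 1.8 = 0.2399 km⁻¹

0.000240 m⁻¹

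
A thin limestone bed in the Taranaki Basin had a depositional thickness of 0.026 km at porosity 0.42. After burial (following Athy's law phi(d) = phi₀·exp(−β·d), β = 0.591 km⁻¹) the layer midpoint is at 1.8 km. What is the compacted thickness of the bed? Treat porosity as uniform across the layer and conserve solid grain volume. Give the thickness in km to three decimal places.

0.018 km

Porosity at 1.8 km: phi = 0.42·exp(−0.591×1.8) = 0.1450
Solid-volume conservation: h(1−phi) = h₀(1−phi₀) ⇒ h = h₀·(1−phi₀)/(1−phi)
h = 0.026 × (1 − 0.42)/(1 − 0.1450) = 0.026 × 0.6783 = 0.0176 km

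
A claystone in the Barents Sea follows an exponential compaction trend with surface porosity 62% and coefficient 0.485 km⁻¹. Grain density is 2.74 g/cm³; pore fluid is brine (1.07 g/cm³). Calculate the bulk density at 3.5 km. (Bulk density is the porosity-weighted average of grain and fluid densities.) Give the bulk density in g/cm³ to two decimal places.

2.55 g/cm³

Porosity at depth: phi = 0.62·exp(−0.485×3.5) = 0.62×0.1831 = 0.1135
Bulk density: ρ_b = (1−phi)ρ_g + phi·ρ_f = 0.8865×2.74 + 0.1135×1.07
       = 2.429 + 0.121 = 2.550 g/cm³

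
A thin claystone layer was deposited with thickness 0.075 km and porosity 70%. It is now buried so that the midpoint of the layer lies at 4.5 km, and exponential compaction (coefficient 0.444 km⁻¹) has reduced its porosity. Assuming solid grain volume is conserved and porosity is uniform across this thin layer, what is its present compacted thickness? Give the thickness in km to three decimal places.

Porosity at 4.5 km: phi = 0.7·exp(−0.444×4.5) = 0.0949
Solid-volume conservation: h(1−phi) = h₀(1−phi₀) ⇒ h = h₀·(1−phi₀)/(1−phi)
h = 0.075 × (1 − 0.7)/(1 − 0.0949) = 0.075 × 0.3315 = 0.0249 km

0.025 km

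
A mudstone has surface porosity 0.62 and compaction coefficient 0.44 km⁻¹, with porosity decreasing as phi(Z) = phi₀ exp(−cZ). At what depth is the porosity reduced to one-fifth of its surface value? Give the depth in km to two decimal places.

3.66 km

phi/phi₀ = 1/5 ⇒ exp(−c·Z) = 1/5 ⇒ Z = ln(5) / c
Z = 1.6094 / 0.44 = 3.658 km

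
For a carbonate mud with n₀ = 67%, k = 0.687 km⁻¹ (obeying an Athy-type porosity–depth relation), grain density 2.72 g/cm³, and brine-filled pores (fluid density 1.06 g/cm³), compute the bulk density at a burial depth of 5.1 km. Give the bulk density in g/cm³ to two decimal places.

Porosity at depth: n = 0.67·exp(−0.687×5.1) = 0.67×0.0301 = 0.0202
Bulk density: ρ_b = (1−n)ρ_g + n·ρ_f = 0.9798×2.72 + 0.0202×1.06
       = 2.665 + 0.021 = 2.687 g/cm³

2.69 g/cm³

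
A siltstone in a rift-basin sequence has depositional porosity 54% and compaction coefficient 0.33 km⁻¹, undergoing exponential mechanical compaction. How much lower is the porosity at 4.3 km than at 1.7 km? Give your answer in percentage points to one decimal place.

phi(1.7) = 0.54·e^(−0.33×1.7) = 0.3081
phi(4.3) = 0.54·e^(−0.33×4.3) = 0.1307
Δphi = 0.3081 − 0.1307 = 0.1775

17.7 percentage points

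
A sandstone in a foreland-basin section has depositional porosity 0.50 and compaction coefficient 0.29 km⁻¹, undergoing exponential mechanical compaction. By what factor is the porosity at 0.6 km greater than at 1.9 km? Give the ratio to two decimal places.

φ(Z₁)/φ(Z₂) = e^(−β·Z₁)/e^(−β·Z₂) = e^{β(Z₂−Z₁)}
= exp(0.29 × 1.3) = exp(0.377) = 1.4579

1.46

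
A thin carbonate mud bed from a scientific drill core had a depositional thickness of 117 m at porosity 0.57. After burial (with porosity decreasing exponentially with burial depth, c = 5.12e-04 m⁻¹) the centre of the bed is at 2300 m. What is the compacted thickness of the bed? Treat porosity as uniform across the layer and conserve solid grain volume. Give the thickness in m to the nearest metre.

Working in km (1 km = 1000 m; c in km⁻¹ = c in m⁻¹ × 1000):
Porosity at 2.3 km: phi = 0.57·exp(−0.512×2.3) = 0.1756
Solid-volume conservation: h(1−phi) = h₀(1−phi₀) ⇒ h = h₀·(1−phi₀)/(1−phi)
h = 0.117 × (1 − 0.57)/(1 − 0.1756) = 0.117 × 0.5216 = 0.0610 km

61 m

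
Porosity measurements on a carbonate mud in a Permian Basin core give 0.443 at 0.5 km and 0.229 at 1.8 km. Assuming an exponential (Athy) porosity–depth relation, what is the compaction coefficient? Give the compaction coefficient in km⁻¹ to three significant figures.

0.508 km⁻¹

Athy: φ(d) = φ₀ e^(−cd) ⇒ φ₁/φ₂ = e^{c(d₂−d₁)} ⇒ c = ln(φ₁/φ₂)/(d₂−d₁)
c = ln(0.443/0.229) / (1.8 − 0.5) = ln(1.934) / 1.3 = 0.6598 / 1.3 = 0.5076 km⁻¹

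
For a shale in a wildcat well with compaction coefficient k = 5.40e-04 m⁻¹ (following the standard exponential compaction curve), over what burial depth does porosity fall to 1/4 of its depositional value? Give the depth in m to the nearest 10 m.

2570 m

Working in km (1 km = 1000 m; k in km⁻¹ = k in m⁻¹ × 1000):
φ/φ₀ = 1/4 ⇒ exp(−k·d) = 1/4 ⇒ d = ln(4) / k
d = 1.3863 / 0.54 = 2.567 km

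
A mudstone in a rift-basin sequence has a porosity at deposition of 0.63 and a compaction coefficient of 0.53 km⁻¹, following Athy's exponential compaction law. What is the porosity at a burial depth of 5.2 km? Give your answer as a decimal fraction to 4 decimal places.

φ = φ₀·exp(−c·Z) = 0.63 × exp(−0.53 × 5.2) = 0.63 × exp(−2.756)
  = 0.63 × 0.0635 = 0.0400

0.0400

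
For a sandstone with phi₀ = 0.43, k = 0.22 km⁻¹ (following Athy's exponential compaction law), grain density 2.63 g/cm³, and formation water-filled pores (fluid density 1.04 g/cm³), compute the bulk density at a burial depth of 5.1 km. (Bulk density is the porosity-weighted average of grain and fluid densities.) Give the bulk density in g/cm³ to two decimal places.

Porosity at depth: phi = 0.43·exp(−0.22×5.1) = 0.43×0.3256 = 0.1400
Bulk density: ρ_b = (1−phi)ρ_g + phi·ρ_f = 0.8600×2.63 + 0.1400×1.04
       = 2.262 + 0.146 = 2.407 g/cm³

2.41 g/cm³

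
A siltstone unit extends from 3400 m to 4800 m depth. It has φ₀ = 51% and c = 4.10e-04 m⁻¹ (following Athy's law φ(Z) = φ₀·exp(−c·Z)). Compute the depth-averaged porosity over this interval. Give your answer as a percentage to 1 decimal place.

Working in km (1 km = 1000 m; c in km⁻¹ = c in m⁻¹ × 1000):
⟨φ⟩ = (1/(Z₂−Z₁)) ∫ φ₀ e^(−cZ) dZ = φ₀·(e^(−c·Z₁) − e^(−c·Z₂)) / (c·(Z₂−Z₁))
e^(−0.41×3.4) = 0.2481; e^(−0.41×4.8) = 0.1397
⟨φ⟩ = 0.51 × (0.2481 − 0.1397) / (0.41 × 1.4) = 0.51 × 0.1888 = 0.0963

9.6%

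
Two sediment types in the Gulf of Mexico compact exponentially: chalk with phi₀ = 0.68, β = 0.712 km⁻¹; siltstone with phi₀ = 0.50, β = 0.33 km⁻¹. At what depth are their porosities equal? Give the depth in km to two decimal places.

Set phi₀ₐ e^(−βₐZ) = phi₀ᵦ e^(−βᵦZ) ⇒ ln(phi₀ₐ/phi₀ᵦ) = (βₐ − βᵦ)·Z
Z = ln(0.68/0.5) / (0.712 − 0.33) = 0.3075 / 0.382 = 0.805 km

0.80 km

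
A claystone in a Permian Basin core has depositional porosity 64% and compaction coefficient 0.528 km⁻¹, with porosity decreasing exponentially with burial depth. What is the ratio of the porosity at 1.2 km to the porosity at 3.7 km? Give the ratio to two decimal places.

3.74

φ(d₁)/φ(d₂) = e^(−β·d₁)/e^(−β·d₂) = e^{β(d₂−d₁)}
= exp(0.528 × 2.5) = exp(1.32) = 3.7434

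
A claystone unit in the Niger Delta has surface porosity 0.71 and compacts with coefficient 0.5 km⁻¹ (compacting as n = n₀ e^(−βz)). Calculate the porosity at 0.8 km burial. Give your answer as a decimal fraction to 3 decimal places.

n = n₀·exp(−β·z) = 0.71 × exp(−0.5 × 0.8) = 0.71 × exp(−0.4)
  = 0.71 × 0.6703 = 0.4759

0.476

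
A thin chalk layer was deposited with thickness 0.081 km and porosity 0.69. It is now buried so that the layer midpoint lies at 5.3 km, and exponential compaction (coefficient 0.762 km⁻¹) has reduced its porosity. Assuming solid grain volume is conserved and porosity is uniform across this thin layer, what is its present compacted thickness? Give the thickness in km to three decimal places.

0.025 km

Porosity at 5.3 km: phi = 0.69·exp(−0.762×5.3) = 0.0122
Solid-volume conservation: h(1−phi) = h₀(1−phi₀) ⇒ h = h₀·(1−phi₀)/(1−phi)
h = 0.081 × (1 − 0.69)/(1 − 0.0122) = 0.081 × 0.3138 = 0.0254 km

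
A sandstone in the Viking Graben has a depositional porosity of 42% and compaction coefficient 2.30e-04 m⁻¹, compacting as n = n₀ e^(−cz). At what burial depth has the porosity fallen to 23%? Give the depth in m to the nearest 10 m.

2620 m

Working in km (1 km = 1000 m; c in km⁻¹ = c in m⁻¹ × 1000):
Invert Athy's law: z = ln(n₀/n) / c
z = ln(0.42/0.23) / 0.23 = ln(1.826) / 0.23 = 0.6022 / 0.23 = 2.618 km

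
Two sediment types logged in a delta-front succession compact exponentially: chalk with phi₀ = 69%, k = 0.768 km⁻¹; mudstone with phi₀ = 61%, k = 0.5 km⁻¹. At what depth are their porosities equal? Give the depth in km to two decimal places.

Set phi₀ₐ e^(−kₐz) = phi₀ᵦ e^(−kᵦz) ⇒ ln(phi₀ₐ/phi₀ᵦ) = (kₐ − kᵦ)·z
z = ln(0.69/0.61) / (0.768 − 0.5) = 0.1232 / 0.268 = 0.460 km

0.46 km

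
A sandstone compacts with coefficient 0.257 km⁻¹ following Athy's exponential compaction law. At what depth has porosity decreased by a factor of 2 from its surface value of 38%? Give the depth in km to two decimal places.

n/n₀ = 1/2 ⇒ exp(−k·Z) = 1/2 ⇒ Z = ln(2) / k
Z = 0.6931 / 0.257 = 2.697 km

2.70 km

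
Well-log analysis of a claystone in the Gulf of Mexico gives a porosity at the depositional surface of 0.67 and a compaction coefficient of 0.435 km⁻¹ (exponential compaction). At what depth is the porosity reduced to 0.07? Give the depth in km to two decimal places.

5.19 km

Invert Athy's law: Z = ln(n₀/n) / k
Z = ln(0.67/0.07) / 0.435 = ln(9.571) / 0.435 = 2.2588 / 0.435 = 5.193 km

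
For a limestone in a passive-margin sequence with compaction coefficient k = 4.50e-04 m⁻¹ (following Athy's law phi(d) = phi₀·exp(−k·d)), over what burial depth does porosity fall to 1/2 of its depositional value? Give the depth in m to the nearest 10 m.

1540 m

Working in km (1 km = 1000 m; k in km⁻¹ = k in m⁻¹ × 1000):
phi/phi₀ = 1/2 ⇒ exp(−k·d) = 1/2 ⇒ d = ln(2) / k
d = 0.6931 / 0.45 = 1.540 km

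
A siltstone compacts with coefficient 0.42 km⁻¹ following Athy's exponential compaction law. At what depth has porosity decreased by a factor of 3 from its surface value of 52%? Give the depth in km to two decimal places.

2.62 km

φ/φ₀ = 1/3 ⇒ exp(−k·z) = 1/3 ⇒ z = ln(3) / k
z = 1.0986 / 0.42 = 2.616 km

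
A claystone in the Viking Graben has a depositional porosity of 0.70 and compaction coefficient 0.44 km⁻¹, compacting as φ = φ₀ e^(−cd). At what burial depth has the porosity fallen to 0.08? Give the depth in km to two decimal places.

4.93 km

Invert Athy's law: d = ln(φ₀/φ) / c
d = ln(0.7/0.08) / 0.44 = ln(8.75) / 0.44 = 2.1691 / 0.44 = 4.930 km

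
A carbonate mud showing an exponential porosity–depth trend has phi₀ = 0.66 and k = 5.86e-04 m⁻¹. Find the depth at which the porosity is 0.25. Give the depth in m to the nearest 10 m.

Working in km (1 km = 1000 m; k in km⁻¹ = k in m⁻¹ × 1000):
Invert Athy's law: Z = ln(phi₀/phi) / k
Z = ln(0.66/0.25) / 0.586 = ln(2.64) / 0.586 = 0.9708 / 0.586 = 1.657 km

1660 m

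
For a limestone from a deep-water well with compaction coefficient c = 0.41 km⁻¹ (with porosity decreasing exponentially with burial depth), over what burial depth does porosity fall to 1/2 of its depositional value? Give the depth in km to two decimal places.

1.69 km

φ/φ₀ = 1/2 ⇒ exp(−c·Z) = 1/2 ⇒ Z = ln(2) / c
Z = 0.6931 / 0.41 = 1.691 km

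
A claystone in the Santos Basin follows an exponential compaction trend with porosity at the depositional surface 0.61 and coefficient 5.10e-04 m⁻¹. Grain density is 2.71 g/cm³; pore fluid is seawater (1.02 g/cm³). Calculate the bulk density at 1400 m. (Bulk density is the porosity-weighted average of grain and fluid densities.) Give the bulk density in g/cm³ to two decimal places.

2.21 g/cm³

Working in km (1 km = 1000 m; β in km⁻¹ = β in m⁻¹ × 1000):
Porosity at depth: n = 0.61·exp(−0.51×1.4) = 0.61×0.4897 = 0.2987
Bulk density: ρ_b = (1−n)ρ_g + n·ρ_f = 0.7013×2.71 + 0.2987×1.02
       = 1.901 + 0.305 = 2.205 g/cm³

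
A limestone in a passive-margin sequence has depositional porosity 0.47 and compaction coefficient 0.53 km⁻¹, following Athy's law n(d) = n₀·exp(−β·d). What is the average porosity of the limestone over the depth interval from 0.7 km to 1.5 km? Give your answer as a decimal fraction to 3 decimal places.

0.264

⟨n⟩ = (1/(d₂−d₁)) ∫ n₀ e^(−βd) dd = n₀·(e^(−β·d₁) − e^(−β·d₂)) / (β·(d₂−d₁))
e^(−0.53×0.7) = 0.6900; e^(−0.53×1.5) = 0.4516
⟨n⟩ = 0.47 × (0.6900 − 0.4516) / (0.53 × 0.8) = 0.47 × 0.5624 = 0.2643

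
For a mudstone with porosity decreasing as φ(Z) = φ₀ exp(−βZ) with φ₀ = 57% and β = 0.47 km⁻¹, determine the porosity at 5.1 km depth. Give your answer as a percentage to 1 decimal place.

φ = φ₀·exp(−β·Z) = 0.57 × exp(−0.47 × 5.1) = 0.57 × exp(−2.397)
  = 0.57 × 0.0910 = 0.0519

5.2%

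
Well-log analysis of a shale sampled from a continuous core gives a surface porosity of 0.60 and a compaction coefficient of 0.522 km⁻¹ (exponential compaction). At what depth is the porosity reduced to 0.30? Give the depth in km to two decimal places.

1.33 km

Invert Athy's law: Z = ln(φ₀/φ) / k
Z = ln(0.6/0.3) / 0.522 = ln(2) / 0.522 = 0.6931 / 0.522 = 1.328 km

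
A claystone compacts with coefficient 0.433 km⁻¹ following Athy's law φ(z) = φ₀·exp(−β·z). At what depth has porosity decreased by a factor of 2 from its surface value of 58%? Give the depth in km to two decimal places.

1.60 km

φ/φ₀ = 1/2 ⇒ exp(−β·z) = 1/2 ⇒ z = ln(2) / β
z = 0.6931 / 0.433 = 1.601 km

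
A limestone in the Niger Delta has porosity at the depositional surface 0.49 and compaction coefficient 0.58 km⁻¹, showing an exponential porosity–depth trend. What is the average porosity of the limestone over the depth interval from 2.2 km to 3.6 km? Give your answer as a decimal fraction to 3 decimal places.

0.094

⟨phi⟩ = (1/(z₂−z₁)) ∫ phi₀ e^(−kz) dz = phi₀·(e^(−k·z₁) − e^(−k·z₂)) / (k·(z₂−z₁))
e^(−0.58×2.2) = 0.2792; e^(−0.58×3.6) = 0.1239
⟨phi⟩ = 0.49 × (0.2792 − 0.1239) / (0.58 × 1.4) = 0.49 × 0.1912 = 0.0937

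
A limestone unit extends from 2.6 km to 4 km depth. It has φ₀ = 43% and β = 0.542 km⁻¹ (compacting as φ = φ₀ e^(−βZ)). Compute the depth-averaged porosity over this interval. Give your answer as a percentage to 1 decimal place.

7.4%

⟨φ⟩ = (1/(Z₂−Z₁)) ∫ φ₀ e^(−βZ) dZ = φ₀·(e^(−β·Z₁) − e^(−β·Z₂)) / (β·(Z₂−Z₁))
e^(−0.542×2.6) = 0.2443; e^(−0.542×4) = 0.1144
⟨φ⟩ = 0.43 × (0.2443 − 0.1144) / (0.542 × 1.4) = 0.43 × 0.1712 = 0.0736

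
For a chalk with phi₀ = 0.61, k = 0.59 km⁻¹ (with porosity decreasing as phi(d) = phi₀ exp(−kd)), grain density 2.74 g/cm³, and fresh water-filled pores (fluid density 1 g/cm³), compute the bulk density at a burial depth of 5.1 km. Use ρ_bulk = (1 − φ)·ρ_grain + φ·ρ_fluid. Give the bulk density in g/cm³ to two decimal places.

2.69 g/cm³

Porosity at depth: phi = 0.61·exp(−0.59×5.1) = 0.61×0.0493 = 0.0301
Bulk density: ρ_b = (1−phi)ρ_g + phi·ρ_f = 0.9699×2.74 + 0.0301×1
       = 2.658 + 0.030 = 2.688 g/cm³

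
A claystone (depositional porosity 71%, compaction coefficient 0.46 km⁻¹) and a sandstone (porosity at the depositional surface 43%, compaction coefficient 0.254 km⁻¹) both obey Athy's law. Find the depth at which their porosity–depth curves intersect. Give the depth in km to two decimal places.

2.43 km

Set φ₀ₐ e^(−cₐZ) = φ₀ᵦ e^(−cᵦZ) ⇒ ln(φ₀ₐ/φ₀ᵦ) = (cₐ − cᵦ)·Z
Z = ln(0.71/0.43) / (0.46 − 0.254) = 0.5015 / 0.206 = 2.434 km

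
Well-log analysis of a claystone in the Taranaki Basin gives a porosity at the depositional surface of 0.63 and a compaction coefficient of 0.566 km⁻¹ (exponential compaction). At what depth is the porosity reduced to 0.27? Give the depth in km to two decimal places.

Invert Athy's law: z = ln(n₀/n) / c
z = ln(0.63/0.27) / 0.566 = ln(2.333) / 0.566 = 0.8473 / 0.566 = 1.497 km

1.50 km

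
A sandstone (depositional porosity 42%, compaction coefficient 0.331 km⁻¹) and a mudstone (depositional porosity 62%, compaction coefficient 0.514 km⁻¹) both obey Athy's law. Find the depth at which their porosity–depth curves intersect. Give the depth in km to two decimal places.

Set phi₀ₐ e^(−βₐz) = phi₀ᵦ e^(−βᵦz) ⇒ ln(phi₀ₐ/phi₀ᵦ) = (βₐ − βᵦ)·z
z = ln(0.42/0.62) / (0.331 − 0.514) = -0.3895 / -0.183 = 2.128 km

2.13 km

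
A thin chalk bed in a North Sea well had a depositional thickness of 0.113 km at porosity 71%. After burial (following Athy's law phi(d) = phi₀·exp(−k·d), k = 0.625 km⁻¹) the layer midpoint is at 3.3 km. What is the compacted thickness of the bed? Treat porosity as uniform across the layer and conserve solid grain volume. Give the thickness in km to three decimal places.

0.036 km

Porosity at 3.3 km: phi = 0.71·exp(−0.625×3.3) = 0.0903
Solid-volume conservation: h(1−phi) = h₀(1−phi₀) ⇒ h = h₀·(1−phi₀)/(1−phi)
h = 0.113 × (1 − 0.71)/(1 − 0.0903) = 0.113 × 0.3188 = 0.0360 km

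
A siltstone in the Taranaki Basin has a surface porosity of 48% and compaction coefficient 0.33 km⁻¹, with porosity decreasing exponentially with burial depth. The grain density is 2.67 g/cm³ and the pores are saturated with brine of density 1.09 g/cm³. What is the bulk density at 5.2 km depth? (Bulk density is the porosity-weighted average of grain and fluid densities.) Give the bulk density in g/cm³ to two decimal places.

Porosity at depth: n = 0.48·exp(−0.33×5.2) = 0.48×0.1798 = 0.0863
Bulk density: ρ_b = (1−n)ρ_g + n·ρ_f = 0.9137×2.67 + 0.0863×1.09
       = 2.440 + 0.094 = 2.534 g/cm³

2.53 g/cm³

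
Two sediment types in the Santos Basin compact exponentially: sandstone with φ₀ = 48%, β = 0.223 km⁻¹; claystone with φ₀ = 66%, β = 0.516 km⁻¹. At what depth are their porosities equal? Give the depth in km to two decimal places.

Set φ₀ₐ e^(−βₐZ) = φ₀ᵦ e^(−βᵦZ) ⇒ ln(φ₀ₐ/φ₀ᵦ) = (βₐ − βᵦ)·Z
Z = ln(0.48/0.66) / (0.223 − 0.516) = -0.3185 / -0.293 = 1.087 km

1.09 km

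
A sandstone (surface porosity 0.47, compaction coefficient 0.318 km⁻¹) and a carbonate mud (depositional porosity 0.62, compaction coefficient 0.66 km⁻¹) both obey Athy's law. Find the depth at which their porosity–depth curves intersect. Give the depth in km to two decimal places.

0.81 km

Set phi₀ₐ e^(−cₐd) = phi₀ᵦ e^(−cᵦd) ⇒ ln(phi₀ₐ/phi₀ᵦ) = (cₐ − cᵦ)·d
d = ln(0.47/0.62) / (0.318 − 0.66) = -0.2770 / -0.342 = 0.810 km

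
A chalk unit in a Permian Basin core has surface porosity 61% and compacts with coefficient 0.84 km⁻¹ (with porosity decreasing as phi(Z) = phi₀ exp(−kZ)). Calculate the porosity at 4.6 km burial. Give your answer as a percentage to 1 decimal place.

1.3%

phi = phi₀·exp(−k·Z) = 0.61 × exp(−0.84 × 4.6) = 0.61 × exp(−3.864)
  = 0.61 × 0.0210 = 0.0128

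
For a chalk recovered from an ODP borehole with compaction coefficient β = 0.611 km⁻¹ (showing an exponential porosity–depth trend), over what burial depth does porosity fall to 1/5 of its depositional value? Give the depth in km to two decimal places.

φ/φ₀ = 1/5 ⇒ exp(−β·z) = 1/5 ⇒ z = ln(5) / β
z = 1.6094 / 0.611 = 2.634 km

2.63 km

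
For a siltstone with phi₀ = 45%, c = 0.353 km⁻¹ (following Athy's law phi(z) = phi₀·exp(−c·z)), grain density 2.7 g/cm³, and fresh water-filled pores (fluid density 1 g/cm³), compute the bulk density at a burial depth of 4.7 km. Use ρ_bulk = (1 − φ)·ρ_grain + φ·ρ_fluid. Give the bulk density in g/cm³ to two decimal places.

2.55 g/cm³

Porosity at depth: phi = 0.45·exp(−0.353×4.7) = 0.45×0.1903 = 0.0856
Bulk density: ρ_b = (1−phi)ρ_g + phi·ρ_f = 0.9144×2.7 + 0.0856×1
       = 2.469 + 0.086 = 2.554 g/cm³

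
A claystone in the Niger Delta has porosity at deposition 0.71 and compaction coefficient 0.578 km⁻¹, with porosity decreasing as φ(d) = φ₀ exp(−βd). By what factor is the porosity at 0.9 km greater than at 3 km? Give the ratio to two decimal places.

3.37

φ(d₁)/φ(d₂) = e^(−β·d₁)/e^(−β·d₂) = e^{β(d₂−d₁)}
= exp(0.578 × 2.1) = exp(1.214) = 3.3663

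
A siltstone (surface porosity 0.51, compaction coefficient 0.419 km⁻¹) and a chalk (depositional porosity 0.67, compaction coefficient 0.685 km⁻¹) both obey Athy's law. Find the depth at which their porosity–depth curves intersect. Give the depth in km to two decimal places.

Set φ₀ₐ e^(−cₐz) = φ₀ᵦ e^(−cᵦz) ⇒ ln(φ₀ₐ/φ₀ᵦ) = (cₐ − cᵦ)·z
z = ln(0.51/0.67) / (0.419 − 0.685) = -0.2729 / -0.266 = 1.026 km

1.03 km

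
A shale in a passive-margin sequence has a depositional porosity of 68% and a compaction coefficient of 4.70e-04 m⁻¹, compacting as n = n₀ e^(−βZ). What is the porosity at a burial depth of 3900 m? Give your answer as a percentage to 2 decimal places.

10.88%

Working in km (1 km = 1000 m; β in km⁻¹ = β in m⁻¹ × 1000):
n = n₀·exp(−β·Z) = 0.68 × exp(−0.47 × 3.9) = 0.68 × exp(−1.833)
  = 0.68 × 0.1599 = 0.1088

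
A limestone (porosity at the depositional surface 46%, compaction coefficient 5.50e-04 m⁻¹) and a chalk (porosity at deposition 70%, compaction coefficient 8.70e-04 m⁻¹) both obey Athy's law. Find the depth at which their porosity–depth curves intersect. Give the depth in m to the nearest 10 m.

Working in km (1 km = 1000 m; c in km⁻¹ = c in m⁻¹ × 1000):
Set φ₀ₐ e^(−cₐz) = φ₀ᵦ e^(−cᵦz) ⇒ ln(φ₀ₐ/φ₀ᵦ) = (cₐ − cᵦ)·z
z = ln(0.46/0.7) / (0.55 − 0.87) = -0.4199 / -0.32 = 1.312 km

1310 m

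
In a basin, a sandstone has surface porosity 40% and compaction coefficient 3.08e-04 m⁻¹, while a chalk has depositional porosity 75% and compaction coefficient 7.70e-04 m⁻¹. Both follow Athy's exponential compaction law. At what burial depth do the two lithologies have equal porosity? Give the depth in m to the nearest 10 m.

1360 m

Working in km (1 km = 1000 m; k in km⁻¹ = k in m⁻¹ × 1000):
Set phi₀ₐ e^(−kₐz) = phi₀ᵦ e^(−kᵦz) ⇒ ln(phi₀ₐ/phi₀ᵦ) = (kₐ − kᵦ)·z
z = ln(0.4/0.75) / (0.308 − 0.77) = -0.6286 / -0.462 = 1.361 km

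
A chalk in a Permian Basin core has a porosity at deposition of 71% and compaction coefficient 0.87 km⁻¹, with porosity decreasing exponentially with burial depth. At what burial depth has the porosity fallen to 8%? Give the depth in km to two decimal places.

2.51 km

Invert Athy's law: Z = ln(φ₀/φ) / k
Z = ln(0.71/0.08) / 0.87 = ln(8.875) / 0.87 = 2.1832 / 0.87 = 2.509 km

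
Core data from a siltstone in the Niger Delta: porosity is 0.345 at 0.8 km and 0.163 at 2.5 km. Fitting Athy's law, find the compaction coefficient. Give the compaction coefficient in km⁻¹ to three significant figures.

0.441 km⁻¹

Athy: φ(d) = φ₀ e^(−kd) ⇒ φ₁/φ₂ = e^{k(d₂−d₁)} ⇒ k = ln(φ₁/φ₂)/(d₂−d₁)
k = ln(0.345/0.163) / (2.5 − 0.8) = ln(2.117) / 1.7 = 0.7498 / 1.7 = 0.4411 km⁻¹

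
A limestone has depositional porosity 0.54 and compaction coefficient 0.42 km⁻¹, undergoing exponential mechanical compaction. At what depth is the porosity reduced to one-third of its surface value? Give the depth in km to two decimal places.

2.62 km

n/n₀ = 1/3 ⇒ exp(−c·z) = 1/3 ⇒ z = ln(3) / c
z = 1.0986 / 0.42 = 2.616 km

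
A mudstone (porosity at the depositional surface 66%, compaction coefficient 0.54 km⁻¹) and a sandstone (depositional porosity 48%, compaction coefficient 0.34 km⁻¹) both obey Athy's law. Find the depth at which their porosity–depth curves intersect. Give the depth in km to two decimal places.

Set phi₀ₐ e^(−cₐz) = phi₀ᵦ e^(−cᵦz) ⇒ ln(phi₀ₐ/phi₀ᵦ) = (cₐ − cᵦ)·z
z = ln(0.66/0.48) / (0.54 − 0.34) = 0.3185 / 0.2 = 1.592 km

1.59 km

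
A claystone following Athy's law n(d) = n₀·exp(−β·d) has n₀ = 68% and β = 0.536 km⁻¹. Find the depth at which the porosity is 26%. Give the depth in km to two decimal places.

1.79 km

Invert Athy's law: d = ln(n₀/n) / β
d = ln(0.68/0.26) / 0.536 = ln(2.615) / 0.536 = 0.9614 / 0.536 = 1.794 km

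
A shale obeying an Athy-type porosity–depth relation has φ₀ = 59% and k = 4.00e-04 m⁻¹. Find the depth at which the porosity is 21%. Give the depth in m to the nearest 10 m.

Working in km (1 km = 1000 m; k in km⁻¹ = k in m⁻¹ × 1000):
Invert Athy's law: d = ln(φ₀/φ) / k
d = ln(0.59/0.21) / 0.4 = ln(2.81) / 0.4 = 1.0330 / 0.4 = 2.583 km

2580 m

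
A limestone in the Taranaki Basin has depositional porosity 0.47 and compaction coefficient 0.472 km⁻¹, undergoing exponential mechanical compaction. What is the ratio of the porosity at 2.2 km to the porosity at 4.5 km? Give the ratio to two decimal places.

n(d₁)/n(d₂) = e^(−c·d₁)/e^(−c·d₂) = e^{c(d₂−d₁)}
= exp(0.472 × 2.3) = exp(1.086) = 2.9612

2.96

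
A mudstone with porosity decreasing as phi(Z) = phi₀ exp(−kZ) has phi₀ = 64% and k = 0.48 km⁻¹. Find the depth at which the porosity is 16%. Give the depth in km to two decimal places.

Invert Athy's law: Z = ln(phi₀/phi) / k
Z = ln(0.64/0.16) / 0.48 = ln(4) / 0.48 = 1.3863 / 0.48 = 2.888 km

2.89 km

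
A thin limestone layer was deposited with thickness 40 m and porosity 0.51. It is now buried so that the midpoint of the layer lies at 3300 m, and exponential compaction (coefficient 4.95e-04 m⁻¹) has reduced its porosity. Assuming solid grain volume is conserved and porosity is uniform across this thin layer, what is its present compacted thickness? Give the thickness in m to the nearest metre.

22 m

Working in km (1 km = 1000 m; β in km⁻¹ = β in m⁻¹ × 1000):
Porosity at 3.3 km: n = 0.51·exp(−0.495×3.3) = 0.0996
Solid-volume conservation: h(1−n) = h₀(1−n₀) ⇒ h = h₀·(1−n₀)/(1−n)
h = 0.04 × (1 − 0.51)/(1 − 0.0996) = 0.04 × 0.5442 = 0.0218 km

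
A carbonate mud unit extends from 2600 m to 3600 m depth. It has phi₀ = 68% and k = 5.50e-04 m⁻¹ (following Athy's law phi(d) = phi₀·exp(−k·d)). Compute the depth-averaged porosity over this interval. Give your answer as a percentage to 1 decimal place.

12.5%

Working in km (1 km = 1000 m; k in km⁻¹ = k in m⁻¹ × 1000):
⟨phi⟩ = (1/(d₂−d₁)) ∫ phi₀ e^(−kd) dd = phi₀·(e^(−k·d₁) − e^(−k·d₂)) / (k·(d₂−d₁))
e^(−0.55×2.6) = 0.2393; e^(−0.55×3.6) = 0.1381
⟨phi⟩ = 0.68 × (0.2393 − 0.1381) / (0.55 × 1) = 0.68 × 0.1841 = 0.1252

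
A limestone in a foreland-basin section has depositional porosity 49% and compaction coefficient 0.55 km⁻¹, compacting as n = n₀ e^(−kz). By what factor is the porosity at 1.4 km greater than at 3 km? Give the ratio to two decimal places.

2.41

n(z₁)/n(z₂) = e^(−k·z₁)/e^(−k·z₂) = e^{k(z₂−z₁)}
= exp(0.55 × 1.6) = exp(0.88) = 2.4109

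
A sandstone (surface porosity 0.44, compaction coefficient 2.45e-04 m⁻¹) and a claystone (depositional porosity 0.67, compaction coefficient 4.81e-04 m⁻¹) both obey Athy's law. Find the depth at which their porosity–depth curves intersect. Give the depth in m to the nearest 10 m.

Working in km (1 km = 1000 m; β in km⁻¹ = β in m⁻¹ × 1000):
Set φ₀ₐ e^(−βₐd) = φ₀ᵦ e^(−βᵦd) ⇒ ln(φ₀ₐ/φ₀ᵦ) = (βₐ − βᵦ)·d
d = ln(0.44/0.67) / (0.245 − 0.481) = -0.4205 / -0.236 = 1.782 km

1780 m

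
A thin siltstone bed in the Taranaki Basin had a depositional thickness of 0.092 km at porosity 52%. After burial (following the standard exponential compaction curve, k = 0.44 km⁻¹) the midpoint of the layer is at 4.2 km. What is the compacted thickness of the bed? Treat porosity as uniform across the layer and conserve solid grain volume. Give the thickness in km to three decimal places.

0.048 km

Porosity at 4.2 km: n = 0.52·exp(−0.44×4.2) = 0.0819
Solid-volume conservation: h(1−n) = h₀(1−n₀) ⇒ h = h₀·(1−n₀)/(1−n)
h = 0.092 × (1 − 0.52)/(1 − 0.0819) = 0.092 × 0.5228 = 0.0481 km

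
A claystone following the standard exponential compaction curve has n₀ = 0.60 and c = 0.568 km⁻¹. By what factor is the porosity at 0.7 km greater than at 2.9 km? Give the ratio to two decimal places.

n(d₁)/n(d₂) = e^(−c·d₁)/e^(−c·d₂) = e^{c(d₂−d₁)}
= exp(0.568 × 2.2) = exp(1.25) = 3.4889

3.49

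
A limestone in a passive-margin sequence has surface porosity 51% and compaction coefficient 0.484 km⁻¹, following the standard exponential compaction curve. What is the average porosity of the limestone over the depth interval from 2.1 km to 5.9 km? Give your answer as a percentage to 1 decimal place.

8.4%

⟨n⟩ = (1/(Z₂−Z₁)) ∫ n₀ e^(−kZ) dZ = n₀·(e^(−k·Z₁) − e^(−k·Z₂)) / (k·(Z₂−Z₁))
e^(−0.484×2.1) = 0.3619; e^(−0.484×5.9) = 0.0575
⟨n⟩ = 0.51 × (0.3619 − 0.0575) / (0.484 × 3.8) = 0.51 × 0.1655 = 0.0844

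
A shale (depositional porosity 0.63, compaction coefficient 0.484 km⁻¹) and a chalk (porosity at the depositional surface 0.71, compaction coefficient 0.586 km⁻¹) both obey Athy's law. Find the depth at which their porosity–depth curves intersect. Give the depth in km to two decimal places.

1.17 km

Set n₀ₐ e^(−βₐd) = n₀ᵦ e^(−βᵦd) ⇒ ln(n₀ₐ/n₀ᵦ) = (βₐ − βᵦ)·d
d = ln(0.63/0.71) / (0.484 − 0.586) = -0.1195 / -0.102 = 1.172 km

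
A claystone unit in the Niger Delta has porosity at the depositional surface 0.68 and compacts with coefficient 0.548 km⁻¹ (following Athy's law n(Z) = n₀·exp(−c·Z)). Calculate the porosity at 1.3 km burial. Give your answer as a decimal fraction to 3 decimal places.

0.334

n = n₀·exp(−c·Z) = 0.68 × exp(−0.548 × 1.3) = 0.68 × exp(−0.7124)
  = 0.68 × 0.4905 = 0.3335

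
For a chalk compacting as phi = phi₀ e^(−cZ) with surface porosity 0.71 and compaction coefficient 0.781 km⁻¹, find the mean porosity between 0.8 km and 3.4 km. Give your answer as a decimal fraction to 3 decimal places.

0.163

⟨phi⟩ = (1/(Z₂−Z₁)) ∫ phi₀ e^(−cZ) dZ = phi₀·(e^(−c·Z₁) − e^(−c·Z₂)) / (c·(Z₂−Z₁))
e^(−0.781×0.8) = 0.5354; e^(−0.781×3.4) = 0.0703
⟨phi⟩ = 0.71 × (0.5354 − 0.0703) / (0.781 × 2.6) = 0.71 × 0.2290 = 0.1626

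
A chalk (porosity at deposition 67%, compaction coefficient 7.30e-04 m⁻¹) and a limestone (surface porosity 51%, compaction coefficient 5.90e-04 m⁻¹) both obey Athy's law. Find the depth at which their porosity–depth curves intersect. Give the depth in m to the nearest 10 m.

1950 m

Working in km (1 km = 1000 m; k in km⁻¹ = k in m⁻¹ × 1000):
Set n₀ₐ e^(−kₐd) = n₀ᵦ e^(−kᵦd) ⇒ ln(n₀ₐ/n₀ᵦ) = (kₐ − kᵦ)·d
d = ln(0.67/0.51) / (0.73 − 0.59) = 0.2729 / 0.14 = 1.949 km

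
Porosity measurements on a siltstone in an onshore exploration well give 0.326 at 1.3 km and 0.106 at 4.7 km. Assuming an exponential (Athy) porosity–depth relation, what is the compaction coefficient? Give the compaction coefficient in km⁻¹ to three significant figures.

0.330 km⁻¹

Athy: phi(Z) = phi₀ e^(−kZ) ⇒ phi₁/phi₂ = e^{k(Z₂−Z₁)} ⇒ k = ln(phi₁/phi₂)/(Z₂−Z₁)
k = ln(0.326/0.106) / (4.7 − 1.3) = ln(3.075) / 3.4 = 1.1235 / 3.4 = 0.3304 km⁻¹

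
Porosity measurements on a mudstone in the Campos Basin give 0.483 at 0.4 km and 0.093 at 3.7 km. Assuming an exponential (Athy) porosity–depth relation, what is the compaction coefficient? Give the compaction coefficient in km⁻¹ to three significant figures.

0.499 km⁻¹

Athy: phi(d) = phi₀ e^(−βd) ⇒ phi₁/phi₂ = e^{β(d₂−d₁)} ⇒ β = ln(phi₁/phi₂)/(d₂−d₁)
β = ln(0.483/0.093) / (3.7 − 0.4) = ln(5.194) / 3.3 = 1.6474 / 3.3 = 0.4992 km⁻¹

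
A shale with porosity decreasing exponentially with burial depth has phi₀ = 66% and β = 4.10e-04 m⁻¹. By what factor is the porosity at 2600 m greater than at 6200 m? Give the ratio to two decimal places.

4.38

Working in km (1 km = 1000 m; β in km⁻¹ = β in m⁻¹ × 1000):
phi(Z₁)/phi(Z₂) = e^(−β·Z₁)/e^(−β·Z₂) = e^{β(Z₂−Z₁)}
= exp(0.41 × 3.6) = exp(1.476) = 4.3754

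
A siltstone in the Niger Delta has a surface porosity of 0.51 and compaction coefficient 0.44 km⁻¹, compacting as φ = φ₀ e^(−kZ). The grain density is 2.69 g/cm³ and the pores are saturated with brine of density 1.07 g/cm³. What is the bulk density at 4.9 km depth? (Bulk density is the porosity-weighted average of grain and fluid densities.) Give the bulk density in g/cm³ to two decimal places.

2.59 g/cm³

Porosity at depth: φ = 0.51·exp(−0.44×4.9) = 0.51×0.1158 = 0.0591
Bulk density: ρ_b = (1−φ)ρ_g + φ·ρ_f = 0.9409×2.69 + 0.0591×1.07
       = 2.531 + 0.063 = 2.594 g/cm³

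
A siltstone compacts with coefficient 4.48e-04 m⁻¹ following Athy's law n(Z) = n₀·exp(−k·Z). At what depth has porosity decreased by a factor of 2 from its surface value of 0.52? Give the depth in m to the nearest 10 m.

Working in km (1 km = 1000 m; k in km⁻¹ = k in m⁻¹ × 1000):
n/n₀ = 1/2 ⇒ exp(−k·Z) = 1/2 ⇒ Z = ln(2) / k
Z = 0.6931 / 0.448 = 1.547 km

1550 m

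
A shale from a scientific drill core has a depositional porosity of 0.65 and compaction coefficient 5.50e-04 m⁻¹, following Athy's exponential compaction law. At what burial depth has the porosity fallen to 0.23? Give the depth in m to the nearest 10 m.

1890 m

Working in km (1 km = 1000 m; c in km⁻¹ = c in m⁻¹ × 1000):
Invert Athy's law: z = ln(n₀/n) / c
z = ln(0.65/0.23) / 0.55 = ln(2.826) / 0.55 = 1.0389 / 0.55 = 1.889 km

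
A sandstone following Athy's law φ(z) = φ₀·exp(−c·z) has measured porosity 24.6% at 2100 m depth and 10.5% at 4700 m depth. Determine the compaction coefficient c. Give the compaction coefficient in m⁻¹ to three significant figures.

Working in km (1 km = 1000 m; c in km⁻¹ = c in m⁻¹ × 1000):
Athy: φ(z) = φ₀ e^(−cz) ⇒ φ₁/φ₂ = e^{c(z₂−z₁)} ⇒ c = ln(φ₁/φ₂)/(z₂−z₁)
c = ln(0.246/0.105) / (4.7 − 2.1) = ln(2.343) / 2.6 = 0.8514 / 2.6 = 0.3275 km⁻¹

0.000327 m⁻¹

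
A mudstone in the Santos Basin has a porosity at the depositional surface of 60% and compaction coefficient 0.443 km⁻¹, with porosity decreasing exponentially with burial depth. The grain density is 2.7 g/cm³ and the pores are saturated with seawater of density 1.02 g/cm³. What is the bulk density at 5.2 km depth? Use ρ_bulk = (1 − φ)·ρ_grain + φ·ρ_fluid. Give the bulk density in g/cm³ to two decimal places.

2.60 g/cm³

Porosity at depth: phi = 0.6·exp(−0.443×5.2) = 0.6×0.0999 = 0.0599
Bulk density: ρ_b = (1−phi)ρ_g + phi·ρ_f = 0.9401×2.7 + 0.0599×1.02
       = 2.538 + 0.061 = 2.599 g/cm³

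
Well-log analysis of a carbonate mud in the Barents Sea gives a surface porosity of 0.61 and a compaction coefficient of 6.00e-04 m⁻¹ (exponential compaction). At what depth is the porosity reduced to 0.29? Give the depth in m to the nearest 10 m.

1240 m

Working in km (1 km = 1000 m; β in km⁻¹ = β in m⁻¹ × 1000):
Invert Athy's law: Z = ln(n₀/n) / β
Z = ln(0.61/0.29) / 0.6 = ln(2.103) / 0.6 = 0.7436 / 0.6 = 1.239 km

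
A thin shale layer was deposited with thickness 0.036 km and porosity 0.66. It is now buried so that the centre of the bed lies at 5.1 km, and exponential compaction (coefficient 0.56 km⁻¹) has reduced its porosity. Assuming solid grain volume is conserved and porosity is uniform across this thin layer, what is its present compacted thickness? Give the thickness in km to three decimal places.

Porosity at 5.1 km: phi = 0.66·exp(−0.56×5.1) = 0.0379
Solid-volume conservation: h(1−phi) = h₀(1−phi₀) ⇒ h = h₀·(1−phi₀)/(1−phi)
h = 0.036 × (1 − 0.66)/(1 − 0.0379) = 0.036 × 0.3534 = 0.0127 km

0.013 km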